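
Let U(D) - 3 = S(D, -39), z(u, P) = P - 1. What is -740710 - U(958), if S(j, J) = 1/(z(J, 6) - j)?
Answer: -705899488/953 ≈ -7.4071e+5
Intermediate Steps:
z(u, P) = -1 + P
S(j, J) = 1/(5 - j) (S(j, J) = 1/((-1 + 6) - j) = 1/(5 - j))
U(D) = 3 - 1/(-5 + D)
-740710 - U(958) = -740710 - (-16 + 3*958)/(-5 + 958) = -740710 - (-16 + 2874)/953 = -740710 - 2858/953 = -705899488/953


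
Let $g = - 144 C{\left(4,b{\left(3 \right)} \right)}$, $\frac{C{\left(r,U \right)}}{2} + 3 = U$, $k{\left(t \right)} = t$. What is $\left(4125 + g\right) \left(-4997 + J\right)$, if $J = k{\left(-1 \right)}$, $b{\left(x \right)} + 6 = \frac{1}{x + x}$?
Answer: $-33331662$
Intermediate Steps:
$b{\left(x \right)} = -6 + \frac{1}{2 x}$ ($b{\left(x \right)} = -6 + \frac{1}{x + x} = -6 + \frac{1}{2 x}$)
$C{\left(r,U \right)} = -6 + 2 U$
$J = -1$
$g = 2544$ ($g = - 144 \left(-6 + 2 \left(-6 + \frac{1}{2 \cdot 3}\right)\right) = - 144 \left(-6 + 2 \left(-6 + \frac{1}{2} \cdot \frac{1}{3}\right)\right) = - 144 \left(-6 + 2 \left(-6 + \frac{1}{6}\right)\right) = - 144 \left(-6 + 2 \left(- \frac{35}{6}\right)\right) = - 144 \left(-6 - \frac{35}{3}\right) = \left(-144\right) \left(- \frac{53}{3}\right) = 2544$)
$\left(4125 + g\right) \left(-4997 + J\right) = \left(4125 + 2544\right) \left(-4997 - 1\right) = 6669 \left(-4998\right) = -33331662$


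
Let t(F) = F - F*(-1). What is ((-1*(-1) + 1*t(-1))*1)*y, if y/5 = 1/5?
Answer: -1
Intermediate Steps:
y = 1 (y = 5/5 = 5*(1/5) = 1)
t(F) = 2*F (t(F) = F - (-F) = F - (-1)*F = F + F = 2*F)
((-1*(-1) + 1*t(-1))*1)*y = ((-1*(-1) + 1*(2*(-1)))*1)*1 = ((1 + 1*(-2))*1)*1 = ((1 - 2)*1)*1 = -1*1*1 = -1*1 = -1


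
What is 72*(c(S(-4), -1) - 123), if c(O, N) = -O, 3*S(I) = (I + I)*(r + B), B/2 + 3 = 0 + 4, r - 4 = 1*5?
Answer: -6744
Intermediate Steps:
r = 9 (r = 4 + 1*5 = 4 + 5 = 9)
B = 2 (B = -6 + 2*(0 + 4) = -6 + 2*4 = -6 + 8 = 2)
S(I) = 22*I/3 (S(I) = ((I + I)*(9 + 2))/3 = ((2*I)*11)/3 = (22*I)/3 = 22*I/3)
72*(c(S(-4), -1) - 123) = 72*(-22*(-4)/3 - 123) = 72*(-1*(-88/3) - 123) = 72*(88/3 - 123) = 72*(-281/3) = -6744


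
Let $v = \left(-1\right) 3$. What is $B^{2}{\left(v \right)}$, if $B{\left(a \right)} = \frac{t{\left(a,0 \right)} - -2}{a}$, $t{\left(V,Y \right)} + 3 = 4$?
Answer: $1$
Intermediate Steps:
$t{\left(V,Y \right)} = 1$ ($t{\left(V,Y \right)} = -3 + 4 = 1$)
$v = -3$
$B{\left(a \right)} = \frac{3}{a}$ ($B{\left(a \right)} = \frac{1 - -2}{a} = \frac{1 + 2}{a} = \frac{3}{a}$)
$B^{2}{\left(v \right)} = \left(\frac{3}{-3}\right)^{2} = \left(3 \left(- \frac{1}{3}\right)\right)^{2} = \left(-1\right)^{2} = 1$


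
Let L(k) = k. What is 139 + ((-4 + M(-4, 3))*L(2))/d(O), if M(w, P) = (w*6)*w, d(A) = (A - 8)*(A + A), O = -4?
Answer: 1691/12 ≈ 140.92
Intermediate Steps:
d(A) = 2*A*(-8 + A) (d(A) = (-8 + A)*(2*A) = 2*A*(-8 + A))
M(w, P) = 6*w**2 (M(w, P) = (6*w)*w = 6*w**2)
139 + ((-4 + M(-4, 3))*L(2))/d(O) = 139 + ((-4 + 6*(-4)**2)*2)/((2*(-4)*(-8 - 4))) = 139 + ((-4 + 6*16)*2)/((2*(-4)*(-12))) = 139 + ((-4 + 96)*2)/96 = 139 + (92*2)*(1/96) = 139 + 184*(1/96) = 139 + 23/12 = 1691/12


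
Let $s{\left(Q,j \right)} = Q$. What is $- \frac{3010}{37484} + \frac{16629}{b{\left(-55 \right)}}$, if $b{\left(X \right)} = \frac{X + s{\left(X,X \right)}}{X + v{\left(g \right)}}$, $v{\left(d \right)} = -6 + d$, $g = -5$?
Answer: $\frac{934974629}{93710} \approx 9977.3$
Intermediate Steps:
$b{\left(X \right)} = \frac{2 X}{-11 + X}$ ($b{\left(X \right)} = \frac{X + X}{X - 11} = \frac{2 X}{X - 11} = \frac{2 X}{-11 + X}$)
$- \frac{3010}{37484} + \frac{16629}{b{\left(-55 \right)}} = - \frac{3010}{37484} + \frac{16629}{2 \left(-55\right) \frac{1}{-11 - 55}} = \left(-3010\right) \frac{1}{37484} + \frac{16629}{2 \left(-55\right) \frac{1}{-66}} = - \frac{1505}{18742} + \frac{16629}{2 \left(-55\right) \left(- \frac{1}{66}\right)} = - \frac{1505}{18742} + \frac{16629}{\frac{5}{3}} = - \frac{1505}{18742} + 16629 \cdot \frac{3}{5} = - \frac{1505}{18742} + \frac{49887}{5} = \frac{934974629}{93710}$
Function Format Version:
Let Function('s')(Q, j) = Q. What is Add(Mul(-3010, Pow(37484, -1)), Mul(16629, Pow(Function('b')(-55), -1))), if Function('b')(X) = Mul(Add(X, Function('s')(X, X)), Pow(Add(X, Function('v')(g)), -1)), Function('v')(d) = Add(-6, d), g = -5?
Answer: Rational(934974629, 93710) ≈ 9977.3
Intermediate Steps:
Function('b')(X) = Mul(2, X, Pow(Add(-11, X), -1)) (Function('b')(X) = Mul(Add(X, X), Pow(Add(X, Add(-6, -5)), -1)) = Mul(Mul(2, X), Pow(Add(X, -11), -1)) = Mul(Mul(2, X), Pow(Add(-11, X), -1)) = Mul(2, X, Pow(Add(-11, X), -1)))
Add(Mul(-3010, Pow(37484, -1)), Mul(16629, Pow(Function('b')(-55), -1))) = Add(Mul(-3010, Pow(37484, -1)), Mul(16629, Pow(Mul(2, -55, Pow(Add(-11, -55), -1)), -1))) = Add(Mul(-3010, Rational(1, 37484)), Mul(16629, Pow(Mul(2, -55, Pow(-66, -1)), -1))) = Add(Rational(-1505, 18742), Mul(16629, Pow(Mul(2, -55, Rational(-1, 66)), -1))) = Add(Rational(-1505, 18742), Mul(16629, Pow(Rational(5, 3), -1))) = Add(Rational(-1505, 18742), Mul(16629, Rational(3, 5))) = Add(Rational(-1505, 18742), Rational(49887, 5)) = Rational(934974629, 93710)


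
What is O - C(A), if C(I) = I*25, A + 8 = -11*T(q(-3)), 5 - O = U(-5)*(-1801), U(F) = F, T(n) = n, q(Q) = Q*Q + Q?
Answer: -7150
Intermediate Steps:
q(Q) = Q + Q² (q(Q) = Q² + Q = Q + Q²)
O = -9000 (O = 5 - (-5)*(-1801) = 5 - 1*9005 = 5 - 9005 = -9000)
A = -74 (A = -8 - (-33)*(1 - 3) = -8 - (-33)*(-2) = -8 - 11*6 = -8 - 66 = -74)
C(I) = 25*I
O - C(A) = -9000 - 25*(-74) = -9000 - 1*(-1850) = -9000 + 1850 = -7150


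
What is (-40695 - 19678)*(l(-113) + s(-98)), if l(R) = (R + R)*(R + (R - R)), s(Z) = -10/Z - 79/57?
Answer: -4306046749904/2793 ≈ -1.5417e+9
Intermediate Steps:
s(Z) = -79/57 - 10/Z (s(Z) = -10/Z - 79*1/57 = -10/Z - 79/57 = -79/57 - 10/Z)
l(R) = 2*R**2 (l(R) = (2*R)*(R + 0) = (2*R)*R = 2*R**2)
(-40695 - 19678)*(l(-113) + s(-98)) = (-40695 - 19678)*(2*(-113)**2 + (-79/57 - 10/(-98))) = -60373*(2*12769 + (-79/57 - 10*(-1/98))) = -60373*(25538 + (-79/57 + 5/49)) = -60373*(25538 - 3586/2793) = -60373*71324048/2793 = -4306046749904/2793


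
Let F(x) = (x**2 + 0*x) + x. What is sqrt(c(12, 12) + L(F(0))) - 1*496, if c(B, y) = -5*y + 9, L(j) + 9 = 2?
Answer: -496 + I*sqrt(58) ≈ -496.0 + 7.6158*I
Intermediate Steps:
F(x) = x + x**2 (F(x) = (x**2 + 0) + x = x**2 + x = x + x**2)
L(j) = -7 (L(j) = -9 + 2 = -7)
c(B, y) = 9 - 5*y
sqrt(c(12, 12) + L(F(0))) - 1*496 = sqrt((9 - 5*12) - 7) - 1*496 = sqrt((9 - 60) - 7) - 496 = sqrt(-51 - 7) - 496 = sqrt(-58) - 496 = I*sqrt(58) - 496 = -496 + I*sqrt(58)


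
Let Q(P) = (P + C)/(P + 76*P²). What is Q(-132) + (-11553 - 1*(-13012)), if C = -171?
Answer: 643949975/441364 ≈ 1459.0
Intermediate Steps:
Q(P) = (-171 + P)/(P + 76*P²) (Q(P) = (P - 171)/(P + 76*P²) = (-171 + P)/(P + 76*P²))
Q(-132) + (-11553 - 1*(-13012)) = (-171 - 132)/((-132)*(1 + 76*(-132))) + (-11553 - 1*(-13012)) = -1/132*(-303)/(1 - 10032) + (-11553 + 13012) = -1/132*(-303)/(-10031) + 1459 = -1/132*(-1/10031)*(-303) + 1459 = -101/441364 + 1459 = 643949975/441364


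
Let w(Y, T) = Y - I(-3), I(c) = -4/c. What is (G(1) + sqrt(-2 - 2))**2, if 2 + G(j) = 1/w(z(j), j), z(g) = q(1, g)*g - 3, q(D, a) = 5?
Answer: (-1 + 4*I)**2/4 ≈ -3.75 - 2.0*I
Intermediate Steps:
z(g) = -3 + 5*g (z(g) = 5*g - 3 = -3 + 5*g)
w(Y, T) = -4/3 + Y (w(Y, T) = Y - (-4)/(-3) = Y - (-4)*(-1)/3 = Y - 1*4/3 = Y - 4/3 = -4/3 + Y)
G(j) = -2 + 1/(-13/3 + 5*j) (G(j) = -2 + 1/(-4/3 + (-3 + 5*j)) = -2 + 1/(-13/3 + 5*j))
(G(1) + sqrt(-2 - 2))**2 = ((29 - 30*1)/(-13 + 15*1) + sqrt(-2 - 2))**2 = ((29 - 30)/(-13 + 15) + sqrt(-4))**2 = (-1/2 + 2*I)**2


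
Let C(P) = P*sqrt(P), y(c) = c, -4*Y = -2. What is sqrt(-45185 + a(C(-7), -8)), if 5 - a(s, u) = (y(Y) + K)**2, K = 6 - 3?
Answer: I*sqrt(180769)/2 ≈ 212.58*I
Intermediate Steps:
Y = 1/2 (Y = -1/4*(-2) = 1/2 ≈ 0.50000)
K = 3
C(P) = P**(3/2)
a(s, u) = -29/4 (a(s, u) = 5 - (1/2 + 3)**2 = 5 - (7/2)**2 = 5 - 1*49/4 = 5 - 49/4 = -29/4)
sqrt(-45185 + a(C(-7), -8)) = sqrt(-45185 - 29/4) = sqrt(-180769/4) = I*sqrt(180769)/2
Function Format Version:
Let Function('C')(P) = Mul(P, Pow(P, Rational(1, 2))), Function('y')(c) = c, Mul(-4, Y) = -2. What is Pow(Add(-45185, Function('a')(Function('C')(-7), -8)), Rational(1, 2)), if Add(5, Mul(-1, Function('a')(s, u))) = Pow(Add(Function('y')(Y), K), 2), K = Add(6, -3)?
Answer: Mul(Rational(1, 2), I, Pow(180769, Rational(1, 2))) ≈ Mul(212.58, I)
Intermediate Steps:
Y = Rational(1, 2) (Y = Mul(Rational(-1, 4), -2) = Rational(1, 2) ≈ 0.50000)
K = 3
Function('C')(P) = Pow(P, Rational(3, 2))
Function('a')(s, u) = Rational(-29, 4) (Function('a')(s, u) = Add(5, Mul(-1, Pow(Add(Rational(1, 2), 3), 2))) = Add(5, Mul(-1, Pow(Rational(7, 2), 2))) = Add(5, Mul(-1, Rational(49, 4))) = Add(5, Rational(-49, 4)) = Rational(-29, 4))
Pow(Add(-45185, Function('a')(Function('C')(-7), -8)), Rational(1, 2)) = Pow(Add(-45185, Rational(-29, 4)), Rational(1, 2)) = Pow(Rational(-180769, 4), Rational(1, 2)) = Mul(Rational(1, 2), I, Pow(180769, Rational(1, 2)))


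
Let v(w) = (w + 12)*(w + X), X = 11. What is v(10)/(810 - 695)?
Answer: 462/115 ≈ 4.0174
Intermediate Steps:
v(w) = (11 + w)*(12 + w) (v(w) = (w + 12)*(w + 11) = (12 + w)*(11 + w) = (11 + w)*(12 + w))
v(10)/(810 - 695) = (132 + 10² + 23*10)/(810 - 695) = (132 + 100 + 230)/115 = (1/115)*462 = 462/115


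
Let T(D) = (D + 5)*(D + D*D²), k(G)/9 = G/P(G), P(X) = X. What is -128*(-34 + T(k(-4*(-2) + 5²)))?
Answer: -1318144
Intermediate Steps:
k(G) = 9 (k(G) = 9*(G/G) = 9*1 = 9)
T(D) = (5 + D)*(D + D³)
-128*(-34 + T(k(-4*(-2) + 5²))) = -128*(-34 + 9*(5 + 9 + 9³ + 5*9²)) = -128*(-34 + 9*(5 + 9 + 729 + 5*81)) = -128*(-34 + 9*(5 + 9 + 729 + 405)) = -128*(-34 + 9*1148) = -128*(-34 + 10332) = -128*10298 = -1318144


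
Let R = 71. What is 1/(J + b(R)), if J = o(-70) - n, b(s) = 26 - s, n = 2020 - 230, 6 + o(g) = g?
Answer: -1/1911 ≈ -0.00052329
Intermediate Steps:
o(g) = -6 + g
n = 1790
J = -1866 (J = (-6 - 70) - 1*1790 = -76 - 1790 = -1866)
1/(J + b(R)) = 1/(-1866 + (26 - 1*71)) = 1/(-1866 + (26 - 71)) = 1/(-1866 - 45) = 1/(-1911) = -1/1911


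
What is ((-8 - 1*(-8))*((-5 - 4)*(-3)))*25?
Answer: 0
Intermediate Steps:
((-8 - 1*(-8))*((-5 - 4)*(-3)))*25 = ((-8 + 8)*(-9*(-3)))*25 = (0*27)*25 = 0*25 = 0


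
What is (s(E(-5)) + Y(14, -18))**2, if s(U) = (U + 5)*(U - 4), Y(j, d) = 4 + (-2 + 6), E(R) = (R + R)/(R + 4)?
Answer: 9604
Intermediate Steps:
E(R) = 2*R/(4 + R) (E(R) = (2*R)/(4 + R) = 2*R/(4 + R))
Y(j, d) = 8 (Y(j, d) = 4 + 4 = 8)
s(U) = (-4 + U)*(5 + U) (s(U) = (5 + U)*(-4 + U) = (-4 + U)*(5 + U))
(s(E(-5)) + Y(14, -18))**2 = ((-20 + 2*(-5)/(4 - 5) + (2*(-5)/(4 - 5))**2) + 8)**2 = ((-20 + 2*(-5)/(-1) + (2*(-5)/(-1))**2) + 8)**2 = ((-20 + 2*(-5)*(-1) + (2*(-5)*(-1))**2) + 8)**2 = ((-20 + 10 + 10**2) + 8)**2 = ((-20 + 10 + 100) + 8)**2 = (90 + 8)**2 = 98**2 = 9604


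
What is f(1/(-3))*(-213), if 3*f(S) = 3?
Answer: -213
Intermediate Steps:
f(S) = 1 (f(S) = (⅓)*3 = 1)
f(1/(-3))*(-213) = 1*(-213) = -213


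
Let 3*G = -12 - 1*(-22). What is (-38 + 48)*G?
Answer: 100/3 ≈ 33.333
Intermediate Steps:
G = 10/3 (G = (-12 - 1*(-22))/3 = (-12 + 22)/3 = (1/3)*10 = 10/3 ≈ 3.3333)
(-38 + 48)*G = (-38 + 48)*(10/3) = 10*(10/3) = 100/3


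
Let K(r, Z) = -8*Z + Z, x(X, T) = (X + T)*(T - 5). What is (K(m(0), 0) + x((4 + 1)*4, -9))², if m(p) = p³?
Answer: 23716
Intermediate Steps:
x(X, T) = (-5 + T)*(T + X) (x(X, T) = (T + X)*(-5 + T) = (-5 + T)*(T + X))
K(r, Z) = -7*Z
(K(m(0), 0) + x((4 + 1)*4, -9))² = (-7*0 + ((-9)² - 5*(-9) - 5*(4 + 1)*4 - 9*(4 + 1)*4))² = (0 + (81 + 45 - 25*4 - 45*4))² = (0 + (81 + 45 - 5*20 - 9*20))² = (0 + (81 + 45 - 100 - 180))² = (0 - 154)² = (-154)² = 23716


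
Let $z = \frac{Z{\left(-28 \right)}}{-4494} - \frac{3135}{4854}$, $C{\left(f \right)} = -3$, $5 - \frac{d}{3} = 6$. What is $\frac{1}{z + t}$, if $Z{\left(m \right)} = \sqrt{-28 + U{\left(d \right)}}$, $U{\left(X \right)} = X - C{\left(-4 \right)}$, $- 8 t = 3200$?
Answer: $- \frac{756529378547670}{303100362794110099} + \frac{840353604 i \sqrt{7}}{303100362794110099} \approx -0.002496 + 7.3354 \cdot 10^{-9} i$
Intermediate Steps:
$d = -3$ ($d = 15 - 18 = -3$)
$t = -400$ ($t = \left(- \frac{1}{8}\right) 3200 = -400$)
$U{\left(X \right)} = 3 + X$ ($U{\left(X \right)} = X - -3 = X + 3 = 3 + X$)
$Z{\left(m \right)} = 2 i \sqrt{7}$ ($Z{\left(m \right)} = \sqrt{-28 + \left(3 - 3\right)} = \sqrt{-28 + 0} = \sqrt{-28} = 2 i \sqrt{7}$)
$z = - \frac{1045}{1618} - \frac{i \sqrt{7}}{2247}$ ($z = \frac{2 i \sqrt{7}}{-4494} - \frac{3135}{4854} = 2 i \sqrt{7} \left(- \frac{1}{4494}\right) - \frac{1045}{1618} = - \frac{i \sqrt{7}}{2247} - \frac{1045}{1618} = - \frac{1045}{1618} - \frac{i \sqrt{7}}{2247} \approx -0.64586 - 0.0011775 i$)
$\frac{1}{z + t} = \frac{1}{\left(- \frac{1045}{1618} - \frac{i \sqrt{7}}{2247}\right) - 400} = \frac{1}{- \frac{648245}{1618} - \frac{i \sqrt{7}}{2247}}$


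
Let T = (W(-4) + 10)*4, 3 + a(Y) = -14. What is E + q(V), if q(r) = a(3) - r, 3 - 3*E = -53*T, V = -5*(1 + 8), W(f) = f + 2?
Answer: 1783/3 ≈ 594.33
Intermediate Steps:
W(f) = 2 + f
a(Y) = -17 (a(Y) = -3 - 14 = -17)
V = -45 (V = -5*9 = -45)
T = 32 (T = ((2 - 4) + 10)*4 = (-2 + 10)*4 = 8*4 = 32)
E = 1699/3 (E = 1 - (-53)*32/3 = 1 - ⅓*(-1696) = 1 + 1696/3 = 1699/3 ≈ 566.33)
q(r) = -17 - r
E + q(V) = 1699/3 + (-17 - 1*(-45)) = 1699/3 + (-17 + 45) = 1699/3 + 28 = 1783/3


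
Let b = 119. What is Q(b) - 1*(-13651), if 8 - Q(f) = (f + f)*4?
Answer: 12707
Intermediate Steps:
Q(f) = 8 - 8*f (Q(f) = 8 - (f + f)*4 = 8 - 2*f*4 = 8 - 8*f)
Q(b) - 1*(-13651) = (8 - 8*119) - 1*(-13651) = (8 - 952) + 13651 = -944 + 13651 = 12707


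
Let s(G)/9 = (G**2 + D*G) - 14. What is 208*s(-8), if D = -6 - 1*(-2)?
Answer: 153504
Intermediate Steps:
D = -4 (D = -6 + 2 = -4)
s(G) = -126 - 36*G + 9*G**2 (s(G) = 9*((G**2 - 4*G) - 14) = 9*(-14 + G**2 - 4*G) = -126 - 36*G + 9*G**2)
208*s(-8) = 208*(-126 - 36*(-8) + 9*(-8)**2) = 208*(-126 + 288 + 9*64) = 208*(-126 + 288 + 576) = 208*738 = 153504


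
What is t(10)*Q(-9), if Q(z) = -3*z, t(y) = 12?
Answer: 324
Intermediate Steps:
t(10)*Q(-9) = 12*(-3*(-9)) = 12*27 = 324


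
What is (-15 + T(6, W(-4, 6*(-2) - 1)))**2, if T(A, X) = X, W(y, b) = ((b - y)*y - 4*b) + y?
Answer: 4761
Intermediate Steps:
W(y, b) = y - 4*b + y*(b - y) (W(y, b) = (y*(b - y) - 4*b) + y = (-4*b + y*(b - y)) + y = y - 4*b + y*(b - y))
(-15 + T(6, W(-4, 6*(-2) - 1)))**2 = (-15 + (-4 - 1*(-4)**2 - 4*(6*(-2) - 1) + (6*(-2) - 1)*(-4)))**2 = (-15 + (-4 - 1*16 - 4*(-12 - 1) + (-12 - 1)*(-4)))**2 = (-15 + (-4 - 16 - 4*(-13) - 13*(-4)))**2 = (-15 + (-4 - 16 + 52 + 52))**2 = (-15 + 84)**2 = 69**2 = 4761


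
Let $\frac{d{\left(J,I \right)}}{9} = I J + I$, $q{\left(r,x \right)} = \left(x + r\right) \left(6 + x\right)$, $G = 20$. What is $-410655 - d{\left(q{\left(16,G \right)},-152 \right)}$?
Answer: $871161$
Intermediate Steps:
$q{\left(r,x \right)} = \left(6 + x\right) \left(r + x\right)$ ($q{\left(r,x \right)} = \left(r + x\right) \left(6 + x\right) = \left(6 + x\right) \left(r + x\right)$)
$d{\left(J,I \right)} = 9 I + 9 I J$ ($d{\left(J,I \right)} = 9 \left(I J + I\right) = 9 \left(I + I J\right) = 9 I + 9 I J$)
$-410655 - d{\left(q{\left(16,G \right)},-152 \right)} = -410655 - 9 \left(-152\right) \left(1 + \left(20^{2} + 6 \cdot 16 + 6 \cdot 20 + 16 \cdot 20\right)\right) = -410655 - 9 \left(-152\right) \left(1 + \left(400 + 96 + 120 + 320\right)\right) = -410655 - 9 \left(-152\right) \left(1 + 936\right) = -410655 - 9 \left(-152\right) 937 = -410655 - -1281816 = -410655 + 1281816 = 871161$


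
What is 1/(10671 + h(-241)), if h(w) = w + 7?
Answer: 1/10437 ≈ 9.5813e-5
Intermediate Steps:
h(w) = 7 + w
1/(10671 + h(-241)) = 1/(10671 + (7 - 241)) = 1/(10671 - 234) = 1/10437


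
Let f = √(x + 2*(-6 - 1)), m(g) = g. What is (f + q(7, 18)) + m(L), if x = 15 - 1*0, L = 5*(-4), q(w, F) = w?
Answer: -12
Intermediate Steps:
L = -20
x = 15 (x = 15 + 0 = 15)
f = 1 (f = √(15 + 2*(-6 - 1)) = √(15 + 2*(-7)) = √(15 - 14) = √1 = 1)
(f + q(7, 18)) + m(L) = (1 + 7) - 20 = 8 - 20 = -12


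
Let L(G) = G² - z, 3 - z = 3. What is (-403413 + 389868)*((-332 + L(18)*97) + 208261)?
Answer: -3242090565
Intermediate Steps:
z = 0 (z = 3 - 1*3 = 3 - 3 = 0)
L(G) = G² (L(G) = G² - 1*0 = G² + 0 = G²)
(-403413 + 389868)*((-332 + L(18)*97) + 208261) = (-403413 + 389868)*((-332 + 18²*97) + 208261) = -13545*((-332 + 324*97) + 208261) = -13545*((-332 + 31428) + 208261) = -13545*(31096 + 208261) = -13545*239357 = -3242090565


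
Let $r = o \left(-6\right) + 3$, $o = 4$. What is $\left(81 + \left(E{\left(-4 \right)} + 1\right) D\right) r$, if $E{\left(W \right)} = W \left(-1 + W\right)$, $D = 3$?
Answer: $-3024$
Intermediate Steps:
$r = -21$ ($r = 4 \left(-6\right) + 3 = -24 + 3 = -21$)
$\left(81 + \left(E{\left(-4 \right)} + 1\right) D\right) r = \left(81 + \left(- 4 \left(-1 - 4\right) + 1\right) 3\right) \left(-21\right) = \left(81 + \left(\left(-4\right) \left(-5\right) + 1\right) 3\right) \left(-21\right) = \left(81 + \left(20 + 1\right) 3\right) \left(-21\right) = \left(81 + 21 \cdot 3\right) \left(-21\right) = \left(81 + 63\right) \left(-21\right) = 144 \left(-21\right) = -3024$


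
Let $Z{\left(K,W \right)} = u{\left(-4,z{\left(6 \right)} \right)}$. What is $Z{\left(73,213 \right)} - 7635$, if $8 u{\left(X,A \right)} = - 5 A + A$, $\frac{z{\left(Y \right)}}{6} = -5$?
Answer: $-7620$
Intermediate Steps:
$z{\left(Y \right)} = -30$ ($z{\left(Y \right)} = 6 \left(-5\right) = -30$)
$u{\left(X,A \right)} = - \frac{A}{2}$ ($u{\left(X,A \right)} = \frac{- 5 A + A}{8} = \frac{\left(-4\right) A}{8} = - \frac{A}{2}$)
$Z{\left(K,W \right)} = 15$ ($Z{\left(K,W \right)} = \left(- \frac{1}{2}\right) \left(-30\right) = 15$)
$Z{\left(73,213 \right)} - 7635 = 15 - 7635 = -7620$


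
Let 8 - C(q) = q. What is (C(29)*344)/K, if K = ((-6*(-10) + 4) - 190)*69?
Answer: 172/207 ≈ 0.83092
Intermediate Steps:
C(q) = 8 - q
K = -8694 (K = ((60 + 4) - 190)*69 = (64 - 190)*69 = -126*69 = -8694)
(C(29)*344)/K = ((8 - 1*29)*344)/(-8694) = ((8 - 29)*344)*(-1/8694) = -21*344*(-1/8694) = -7224*(-1/8694) = 172/207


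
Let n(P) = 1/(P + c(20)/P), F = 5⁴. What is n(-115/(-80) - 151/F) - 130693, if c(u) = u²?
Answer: -5246411290192933/40143017681 ≈ -1.3069e+5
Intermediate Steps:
F = 625
n(P) = 1/(P + 400/P) (n(P) = 1/(P + 20²/P) = 1/(P + 400/P))
n(-115/(-80) - 151/F) - 130693 = (-115/(-80) - 151/625)/(400 + (-115/(-80) - 151/625)²) - 130693 = (-115*(-1/80) - 151*1/625)/(400 + (-115*(-1/80) - 151*1/625)²) - 130693 = (23/16 - 151/625)/(400 + (23/16 - 151/625)²) - 130693 = 11959/(10000*(400 + (11959/10000)²)) - 130693 = 11959/(10000*(400 + 143017681/100000000)) - 130693 = 11959/(10000*(40143017681/100000000)) - 130693 = (11959/10000)*(100000000/40143017681) - 130693 = 119590000/40143017681 - 130693 = -5246411290192933/40143017681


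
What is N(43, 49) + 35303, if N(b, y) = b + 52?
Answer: 35398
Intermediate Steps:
N(b, y) = 52 + b
N(43, 49) + 35303 = (52 + 43) + 35303 = 95 + 35303 = 35398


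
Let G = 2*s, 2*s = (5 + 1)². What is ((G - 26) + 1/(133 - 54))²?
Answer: 625681/6241 ≈ 100.25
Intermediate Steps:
s = 18 (s = (5 + 1)²/2 = (½)*6² = (½)*36 = 18)
G = 36 (G = 2*18 = 36)
((G - 26) + 1/(133 - 54))² = ((36 - 26) + 1/(133 - 54))² = (10 + 1/79)² = (791/79)² = 625681/6241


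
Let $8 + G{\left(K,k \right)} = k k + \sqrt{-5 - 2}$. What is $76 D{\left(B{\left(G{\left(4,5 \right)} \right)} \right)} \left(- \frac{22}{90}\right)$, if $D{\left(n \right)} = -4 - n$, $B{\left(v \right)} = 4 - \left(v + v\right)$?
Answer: $- \frac{21736}{45} - \frac{1672 i \sqrt{7}}{45} \approx -483.02 - 98.304 i$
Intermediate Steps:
$G{\left(K,k \right)} = -8 + k^{2} + i \sqrt{7}$ ($G{\left(K,k \right)} = -8 + \left(k k + \sqrt{-5 - 2}\right) = -8 + \left(k^{2} + \sqrt{-7}\right) = -8 + \left(k^{2} + i \sqrt{7}\right) = -8 + k^{2} + i \sqrt{7}$)
$B{\left(v \right)} = 4 - 2 v$
$76 D{\left(B{\left(G{\left(4,5 \right)} \right)} \right)} \left(- \frac{22}{90}\right) = 76 \left(-4 - \left(4 - 2 \left(-8 + 5^{2} + i \sqrt{7}\right)\right)\right) \left(- \frac{22}{90}\right) = 76 \left(-4 - \left(4 - 2 \left(-8 + 25 + i \sqrt{7}\right)\right)\right) \left(\left(-22\right) \frac{1}{90}\right) = 76 \left(-4 - \left(4 - 2 \left(17 + i \sqrt{7}\right)\right)\right) \left(- \frac{11}{45}\right) = 76 \left(-4 - \left(4 - \left(34 + 2 i \sqrt{7}\right)\right)\right) \left(- \frac{11}{45}\right) = 76 \left(-4 - \left(-30 - 2 i \sqrt{7}\right)\right) \left(- \frac{11}{45}\right) = 76 \left(-4 + \left(30 + 2 i \sqrt{7}\right)\right) \left(- \frac{11}{45}\right) = 76 \left(26 + 2 i \sqrt{7}\right) \left(- \frac{11}{45}\right) = \left(1976 + 152 i \sqrt{7}\right) \left(- \frac{11}{45}\right) = - \frac{21736}{45} - \frac{1672 i \sqrt{7}}{45}$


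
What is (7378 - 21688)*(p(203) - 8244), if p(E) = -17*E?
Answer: 167355450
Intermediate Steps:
(7378 - 21688)*(p(203) - 8244) = (7378 - 21688)*(-17*203 - 8244) = -14310*(-3451 - 8244) = -14310*(-11695) = 167355450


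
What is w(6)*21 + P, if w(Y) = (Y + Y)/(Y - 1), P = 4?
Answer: 272/5 ≈ 54.400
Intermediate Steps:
w(Y) = 2*Y/(-1 + Y) (w(Y) = (2*Y)/(-1 + Y) = 2*Y/(-1 + Y))
w(6)*21 + P = (2*6/(-1 + 6))*21 + 4 = (2*6/5)*21 + 4 = (2*6*(1/5))*21 + 4 = (12/5)*21 + 4 = 252/5 + 4 = 272/5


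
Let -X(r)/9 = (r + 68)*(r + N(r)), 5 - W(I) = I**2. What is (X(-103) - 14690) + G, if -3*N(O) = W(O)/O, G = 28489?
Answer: -3033958/103 ≈ -29456.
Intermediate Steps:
W(I) = 5 - I**2
N(O) = -(5 - O**2)/(3*O)
X(r) = -9*(68 + r)*(r + (-5 + r**2)/(3*r)) (X(r) = -9*(r + 68)*(r + (-5 + r**2)/(3*r)) = -9*(68 + r)*(r + (-5 + r**2)/(3*r)))
(X(-103) - 14690) + G = ((15 - 816*(-103) - 12*(-103)**2 + 1020/(-103)) - 14690) + 28489 = ((15 + 84048 - 12*10609 + 1020*(-1/103)) - 14690) + 28489 = ((15 + 84048 - 127308 - 1020/103) - 14690) + 28489 = (-4455255/103 - 14690) + 28489 = -5968325/103 + 28489 = -3033958/103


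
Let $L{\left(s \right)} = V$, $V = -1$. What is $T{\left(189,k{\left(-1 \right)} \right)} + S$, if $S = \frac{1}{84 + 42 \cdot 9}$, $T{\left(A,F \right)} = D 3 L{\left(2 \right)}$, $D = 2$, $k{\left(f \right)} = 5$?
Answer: $- \frac{2771}{462} \approx -5.9978$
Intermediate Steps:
$L{\left(s \right)} = -1$
$T{\left(A,F \right)} = -6$ ($T{\left(A,F \right)} = 2 \cdot 3 \left(-1\right) = 6 \left(-1\right) = -6$)
$S = \frac{1}{462}$ ($S = \frac{1}{84 + 378} = \frac{1}{462} \approx 0.0021645$)
$T{\left(189,k{\left(-1 \right)} \right)} + S = -6 + \frac{1}{462} = - \frac{2771}{462}$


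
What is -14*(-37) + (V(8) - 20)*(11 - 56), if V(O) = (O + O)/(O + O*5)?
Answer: 1403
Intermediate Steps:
V(O) = ⅓ (V(O) = (2*O)/(O + 5*O) = (2*O)/((6*O)) = (2*O)*(1/(6*O)) = ⅓)
-14*(-37) + (V(8) - 20)*(11 - 56) = -14*(-37) + (⅓ - 20)*(11 - 56) = 518 - 59/3*(-45) = 518 + 885 = 1403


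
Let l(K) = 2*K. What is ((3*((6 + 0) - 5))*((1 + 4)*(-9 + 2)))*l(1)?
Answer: -210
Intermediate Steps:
((3*((6 + 0) - 5))*((1 + 4)*(-9 + 2)))*l(1) = ((3*((6 + 0) - 5))*((1 + 4)*(-9 + 2)))*(2*1) = ((3*(6 - 5))*(5*(-7)))*2 = ((3*1)*(-35))*2 = (3*(-35))*2 = -105*2 = -210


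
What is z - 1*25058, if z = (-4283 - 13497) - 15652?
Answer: -58490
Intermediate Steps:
z = -33432 (z = -17780 - 15652 = -33432)
z - 1*25058 = -33432 - 1*25058 = -33432 - 25058 = -58490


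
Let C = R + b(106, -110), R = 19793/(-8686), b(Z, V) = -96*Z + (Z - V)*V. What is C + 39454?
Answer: 47909555/8686 ≈ 5515.7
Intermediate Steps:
b(Z, V) = -96*Z + V*(Z - V)
R = -19793/8686 (R = 19793*(-1/8686) = -19793/8686 ≈ -2.2787)
C = -294787889/8686 (C = -19793/8686 + (-1*(-110)² - 96*106 - 110*106) = -19793/8686 + (-1*12100 - 10176 - 11660) = -19793/8686 + (-12100 - 10176 - 11660) = -19793/8686 - 33936 = -294787889/8686 ≈ -33938.)
C + 39454 = -294787889/8686 + 39454 = 47909555/8686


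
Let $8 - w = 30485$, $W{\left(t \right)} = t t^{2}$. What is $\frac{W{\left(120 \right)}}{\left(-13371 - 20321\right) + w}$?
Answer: $- \frac{1728000}{64169} \approx -26.929$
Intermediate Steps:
$W{\left(t \right)} = t^{3}$
$w = -30477$ ($w = 8 - 30485 = -30477$)
$\frac{W{\left(120 \right)}}{\left(-13371 - 20321\right) + w} = \frac{120^{3}}{\left(-13371 - 20321\right) - 30477} = \frac{1728000}{\left(-13371 - 20321\right) - 30477} = \frac{1728000}{-33692 - 30477} = \frac{1728000}{-64169} = 1728000 \left(- \frac{1}{64169}\right) = - \frac{1728000}{64169}$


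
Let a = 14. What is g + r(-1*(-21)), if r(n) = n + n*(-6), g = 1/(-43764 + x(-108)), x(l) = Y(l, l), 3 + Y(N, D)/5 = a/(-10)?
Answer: -4597531/43786 ≈ -105.00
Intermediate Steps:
Y(N, D) = -22 (Y(N, D) = -15 + 5*(14/(-10)) = -15 + 5*(14*(-1/10)) = -15 + 5*(-7/5) = -15 - 7 = -22)
x(l) = -22
g = -1/43786 (g = 1/(-43764 - 22) = 1/(-43786) = -1/43786 ≈ -2.2838e-5)
r(n) = -5*n (r(n) = n - 6*n = -5*n)
g + r(-1*(-21)) = -1/43786 - (-5)*(-21) = -1/43786 - 5*21 = -1/43786 - 105 = -4597531/43786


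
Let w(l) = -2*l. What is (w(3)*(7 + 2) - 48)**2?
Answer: 10404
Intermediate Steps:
(w(3)*(7 + 2) - 48)**2 = ((-2*3)*(7 + 2) - 48)**2 = (-6*9 - 48)**2 = (-54 - 48)**2 = (-102)**2 = 10404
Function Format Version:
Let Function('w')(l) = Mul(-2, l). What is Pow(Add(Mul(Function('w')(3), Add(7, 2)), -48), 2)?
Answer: 10404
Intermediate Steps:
Pow(Add(Mul(Function('w')(3), Add(7, 2)), -48), 2) = Pow(Add(Mul(Mul(-2, 3), Add(7, 2)), -48), 2) = Pow(Add(Mul(-6, 9), -48), 2) = Pow(Add(-54, -48), 2) = Pow(-102, 2) = 10404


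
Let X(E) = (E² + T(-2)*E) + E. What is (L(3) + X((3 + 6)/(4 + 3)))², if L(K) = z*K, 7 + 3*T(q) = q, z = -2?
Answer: 114921/2401 ≈ 47.864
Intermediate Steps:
T(q) = -7/3 + q/3
X(E) = E² - 2*E (X(E) = (E² + (-7/3 + (⅓)*(-2))*E) + E = (E² + (-7/3 - ⅔)*E) + E = (E² - 3*E) + E = E² - 2*E)
L(K) = -2*K
(L(3) + X((3 + 6)/(4 + 3)))² = (-2*3 + ((3 + 6)/(4 + 3))*(-2 + (3 + 6)/(4 + 3)))² = (-6 + (9/7)*(-2 + 9/7))² = (-6 + (9*(⅐))*(-2 + 9*(⅐)))² = (-6 + 9*(-2 + 9/7)/7)² = (-6 + (9/7)*(-5/7))² = (-6 - 45/49)² = (-339/49)² = 114921/2401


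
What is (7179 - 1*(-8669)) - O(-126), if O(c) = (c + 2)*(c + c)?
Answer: -15400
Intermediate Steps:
O(c) = 2*c*(2 + c) (O(c) = (2 + c)*(2*c) = 2*c*(2 + c))
(7179 - 1*(-8669)) - O(-126) = (7179 - 1*(-8669)) - 2*(-126)*(2 - 126) = (7179 + 8669) - 2*(-126)*(-124) = 15848 - 1*31248 = 15848 - 31248 = -15400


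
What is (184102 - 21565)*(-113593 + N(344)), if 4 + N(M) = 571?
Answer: -18370906962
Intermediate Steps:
N(M) = 567 (N(M) = -4 + 571 = 567)
(184102 - 21565)*(-113593 + N(344)) = (184102 - 21565)*(-113593 + 567) = 162537*(-113026) = -18370906962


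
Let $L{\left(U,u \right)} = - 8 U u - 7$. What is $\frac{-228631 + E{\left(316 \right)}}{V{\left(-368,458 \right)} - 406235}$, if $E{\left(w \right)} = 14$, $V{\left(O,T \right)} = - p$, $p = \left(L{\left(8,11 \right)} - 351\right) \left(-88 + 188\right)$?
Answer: $\frac{228617}{300035} \approx 0.76197$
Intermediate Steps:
$L{\left(U,u \right)} = -7 - 8 U u$ ($L{\left(U,u \right)} = - 8 U u - 7 = -7 - 8 U u$)
$p = -106200$ ($p = \left(\left(-7 - 64 \cdot 11\right) - 351\right) \left(-88 + 188\right) = \left(\left(-7 - 704\right) - 351\right) 100 = \left(-711 - 351\right) 100 = \left(-1062\right) 100 = -106200$)
$V{\left(O,T \right)} = 106200$ ($V{\left(O,T \right)} = \left(-1\right) \left(-106200\right) = 106200$)
$\frac{-228631 + E{\left(316 \right)}}{V{\left(-368,458 \right)} - 406235} = \frac{-228631 + 14}{106200 - 406235} = - \frac{228617}{-300035} = \left(-228617\right) \left(- \frac{1}{300035}\right) = \frac{228617}{300035}$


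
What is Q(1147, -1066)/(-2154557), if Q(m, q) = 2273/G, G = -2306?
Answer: 2273/4968408442 ≈ 4.5749e-7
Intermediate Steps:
Q(m, q) = -2273/2306 (Q(m, q) = 2273/(-2306) = 2273*(-1/2306) = -2273/2306)
Q(1147, -1066)/(-2154557) = -2273/2306/(-2154557) = -2273/2306*(-1/2154557) = 2273/4968408442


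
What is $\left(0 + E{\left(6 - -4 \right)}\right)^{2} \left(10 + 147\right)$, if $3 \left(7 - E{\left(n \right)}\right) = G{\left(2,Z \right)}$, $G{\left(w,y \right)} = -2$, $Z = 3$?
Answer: $\frac{83053}{9} \approx 9228.1$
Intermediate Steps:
$E{\left(n \right)} = \frac{23}{3}$ ($E{\left(n \right)} = 7 - - \frac{2}{3} = 7 + \frac{2}{3} = \frac{23}{3}$)
$\left(0 + E{\left(6 - -4 \right)}\right)^{2} \left(10 + 147\right) = \left(0 + \frac{23}{3}\right)^{2} \left(10 + 147\right) = \left(\frac{23}{3}\right)^{2} \cdot 157 = \frac{529}{9} \cdot 157 = \frac{83053}{9}$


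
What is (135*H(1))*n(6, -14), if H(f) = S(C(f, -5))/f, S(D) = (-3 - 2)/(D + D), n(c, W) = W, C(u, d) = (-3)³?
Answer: -175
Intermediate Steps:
C(u, d) = -27
S(D) = -5/(2*D) (S(D) = -5*1/(2*D) = -5/(2*D))
H(f) = 5/(54*f) (H(f) = (-5/2/(-27))/f = (-5/2*(-1/27))/f = 5/(54*f))
(135*H(1))*n(6, -14) = (135*((5/54)/1))*(-14) = (135*((5/54)*1))*(-14) = (135*(5/54))*(-14) = (25/2)*(-14) = -175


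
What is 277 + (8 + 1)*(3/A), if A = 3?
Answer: 286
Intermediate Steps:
277 + (8 + 1)*(3/A) = 277 + (8 + 1)*(3/3) = 277 + 9*(3*(1/3)) = 277 + 9*1 = 277 + 9 = 286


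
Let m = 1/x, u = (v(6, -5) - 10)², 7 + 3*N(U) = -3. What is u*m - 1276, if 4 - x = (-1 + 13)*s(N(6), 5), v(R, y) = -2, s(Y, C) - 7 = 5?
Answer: -44696/35 ≈ -1277.0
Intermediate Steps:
N(U) = -10/3 (N(U) = -7/3 + (⅓)*(-3) = -7/3 - 1 = -10/3)
s(Y, C) = 12 (s(Y, C) = 7 + 5 = 12)
u = 144 (u = (-2 - 10)² = (-12)² = 144)
x = -140 (x = 4 - (-1 + 13)*12 = 4 - 12*12 = 4 - 1*144 = 4 - 144 = -140)
m = -1/140 (m = 1/(-140) = -1/140 ≈ -0.0071429)
u*m - 1276 = 144*(-1/140) - 1276 = -36/35 - 1276 = -44696/35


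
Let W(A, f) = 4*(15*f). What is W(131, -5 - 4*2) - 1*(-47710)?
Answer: 46930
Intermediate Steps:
W(A, f) = 60*f
W(131, -5 - 4*2) - 1*(-47710) = 60*(-5 - 4*2) - 1*(-47710) = 60*(-5 - 8) + 47710 = 60*(-13) + 47710 = -780 + 47710 = 46930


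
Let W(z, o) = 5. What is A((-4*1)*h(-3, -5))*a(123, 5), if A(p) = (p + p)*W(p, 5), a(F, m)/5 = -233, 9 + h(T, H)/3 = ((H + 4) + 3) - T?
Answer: -559200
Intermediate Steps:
h(T, H) = -6 - 3*T + 3*H (h(T, H) = -27 + 3*(((H + 4) + 3) - T) = -27 + 3*(((4 + H) + 3) - T) = -27 + 3*((7 + H) - T) = -27 + 3*(7 + H - T) = -27 + (21 - 3*T + 3*H) = -6 - 3*T + 3*H)
a(F, m) = -1165 (a(F, m) = 5*(-233) = -1165)
A(p) = 10*p (A(p) = (p + p)*5 = (2*p)*5 = 10*p)
A((-4*1)*h(-3, -5))*a(123, 5) = (10*((-4*1)*(-6 - 3*(-3) + 3*(-5))))*(-1165) = (10*(-4*(-6 + 9 - 15)))*(-1165) = (10*(-4*(-12)))*(-1165) = (10*48)*(-1165) = 480*(-1165) = -559200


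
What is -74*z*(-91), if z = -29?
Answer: -195286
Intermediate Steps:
-74*z*(-91) = -74*(-29)*(-91) = 2146*(-91) = -195286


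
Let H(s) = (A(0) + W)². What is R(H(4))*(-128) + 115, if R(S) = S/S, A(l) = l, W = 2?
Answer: -13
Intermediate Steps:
H(s) = 4 (H(s) = (0 + 2)² = 2² = 4)
R(S) = 1
R(H(4))*(-128) + 115 = 1*(-128) + 115 = -128 + 115 = -13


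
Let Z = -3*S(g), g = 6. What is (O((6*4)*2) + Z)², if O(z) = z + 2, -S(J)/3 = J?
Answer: 10816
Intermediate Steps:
S(J) = -3*J
Z = 54 (Z = -(-9)*6 = -3*(-18) = 54)
O(z) = 2 + z
(O((6*4)*2) + Z)² = ((2 + (6*4)*2) + 54)² = ((2 + 24*2) + 54)² = ((2 + 48) + 54)² = (50 + 54)² = 104² = 10816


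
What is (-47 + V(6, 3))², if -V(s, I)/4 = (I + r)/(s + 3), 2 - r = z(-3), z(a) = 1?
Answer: 192721/81 ≈ 2379.3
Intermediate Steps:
r = 1 (r = 2 - 1*1 = 2 - 1 = 1)
V(s, I) = -4*(1 + I)/(3 + s) (V(s, I) = -4*(I + 1)/(s + 3) = -4*(1 + I)/(3 + s))
(-47 + V(6, 3))² = (-47 + 4*(-1 - 1*3)/(3 + 6))² = (-47 + 4*(-1 - 3)/9)² = (-47 + 4*(⅑)*(-4))² = (-47 - 16/9)² = (-439/9)² = 192721/81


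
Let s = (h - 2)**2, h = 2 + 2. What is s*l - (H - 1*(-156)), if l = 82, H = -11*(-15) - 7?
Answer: 14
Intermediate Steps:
h = 4
H = 158 (H = 165 - 7 = 158)
s = 4 (s = (4 - 2)**2 = 2**2 = 4)
s*l - (H - 1*(-156)) = 4*82 - (158 - 1*(-156)) = 328 - (158 + 156) = 328 - 1*314 = 328 - 314 = 14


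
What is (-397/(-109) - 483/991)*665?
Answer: 226618700/108019 ≈ 2098.0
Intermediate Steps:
(-397/(-109) - 483/991)*665 = (-397*(-1/109) - 483*1/991)*665 = (397/109 - 483/991)*665 = (340780/108019)*665 = 226618700/108019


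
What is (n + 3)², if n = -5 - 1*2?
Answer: 16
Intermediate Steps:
n = -7 (n = -5 - 2 = -7)
(n + 3)² = (-7 + 3)² = (-4)² = 16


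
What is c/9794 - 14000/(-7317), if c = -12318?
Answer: 23492597/35831349 ≈ 0.65564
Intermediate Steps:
c/9794 - 14000/(-7317) = -12318/9794 - 14000/(-7317) = -12318*1/9794 - 14000*(-1/7317) = -6159/4897 + 14000/7317 = 23492597/35831349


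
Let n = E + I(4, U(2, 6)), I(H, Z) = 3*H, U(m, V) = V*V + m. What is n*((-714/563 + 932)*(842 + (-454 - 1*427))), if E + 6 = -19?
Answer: 265669014/563 ≈ 4.7188e+5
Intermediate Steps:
U(m, V) = m + V² (U(m, V) = V² + m = m + V²)
E = -25 (E = -6 - 19 = -25)
n = -13 (n = -25 + 3*4 = -25 + 12 = -13)
n*((-714/563 + 932)*(842 + (-454 - 1*427))) = -13*(-714/563 + 932)*(842 + (-454 - 1*427)) = -13*(-714*1/563 + 932)*(842 + (-454 - 427)) = -13*(-714/563 + 932)*(842 - 881) = -6812026*(-39)/563 = -13*(-20436078/563) = 265669014/563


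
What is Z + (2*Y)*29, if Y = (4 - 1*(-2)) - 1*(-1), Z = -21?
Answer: 385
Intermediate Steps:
Y = 7 (Y = (4 + 2) + 1 = 6 + 1 = 7)
Z + (2*Y)*29 = -21 + (2*7)*29 = -21 + 14*29 = -21 + 406 = 385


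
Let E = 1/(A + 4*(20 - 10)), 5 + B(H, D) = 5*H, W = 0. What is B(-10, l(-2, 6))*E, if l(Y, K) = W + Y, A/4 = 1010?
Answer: -11/816 ≈ -0.013480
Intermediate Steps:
A = 4040 (A = 4*1010 = 4040)
l(Y, K) = Y (l(Y, K) = 0 + Y = Y)
B(H, D) = -5 + 5*H
E = 1/4080 (E = 1/(4040 + 4*(20 - 10)) = 1/(4040 + 4*10) = 1/(4040 + 40) = 1/4080 ≈ 0.00024510)
B(-10, l(-2, 6))*E = (-5 + 5*(-10))*(1/4080) = (-5 - 50)*(1/4080) = -55*1/4080 = -11/816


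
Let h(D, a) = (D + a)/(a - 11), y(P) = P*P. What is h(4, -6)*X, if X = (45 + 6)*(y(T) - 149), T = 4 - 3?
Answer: -888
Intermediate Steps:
T = 1
y(P) = P**2
X = -7548 (X = (45 + 6)*(1**2 - 149) = 51*(1 - 149) = 51*(-148) = -7548)
h(D, a) = (D + a)/(-11 + a)
h(4, -6)*X = ((4 - 6)/(-11 - 6))*(-7548) = (-2/(-17))*(-7548) = -1/17*(-2)*(-7548) = (2/17)*(-7548) = -888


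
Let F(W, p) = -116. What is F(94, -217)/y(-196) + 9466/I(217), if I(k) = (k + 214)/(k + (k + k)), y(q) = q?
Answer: 301968433/21119 ≈ 14298.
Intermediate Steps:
I(k) = (214 + k)/(3*k) (I(k) = (214 + k)/(k + 2*k) = (214 + k)/((3*k)) = (214 + k)*(1/(3*k)) = (214 + k)/(3*k))
F(94, -217)/y(-196) + 9466/I(217) = -116/(-196) + 9466/(((⅓)*(214 + 217)/217)) = -116*(-1/196) + 9466/(((⅓)*(1/217)*431)) = 29/49 + 9466/(431/651) = 29/49 + 9466*(651/431) = 29/49 + 6162366/431 = 301968433/21119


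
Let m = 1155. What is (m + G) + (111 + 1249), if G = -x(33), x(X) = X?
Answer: 2482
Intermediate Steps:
G = -33 (G = -1*33 = -33)
(m + G) + (111 + 1249) = (1155 - 33) + (111 + 1249) = 1122 + 1360 = 2482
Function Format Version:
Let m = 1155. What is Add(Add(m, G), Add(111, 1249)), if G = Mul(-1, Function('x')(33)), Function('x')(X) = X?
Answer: 2482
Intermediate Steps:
G = -33 (G = Mul(-1, 33) = -33)
Add(Add(m, G), Add(111, 1249)) = Add(Add(1155, -33), Add(111, 1249)) = Add(1122, 1360) = 2482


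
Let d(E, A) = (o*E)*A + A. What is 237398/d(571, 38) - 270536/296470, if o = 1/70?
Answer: 1230026809578/1805354065 ≈ 681.32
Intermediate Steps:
o = 1/70 ≈ 0.014286
d(E, A) = A + A*E/70 (d(E, A) = (E/70)*A + A = A*E/70 + A = A + A*E/70)
237398/d(571, 38) - 270536/296470 = 237398/(((1/70)*38*(70 + 571))) - 270536/296470 = 237398/(((1/70)*38*641)) - 270536*1/296470 = 237398/(12179/35) - 135268/148235 = 237398*(35/12179) - 135268/148235 = 8308930/12179 - 135268/148235 = 1230026809578/1805354065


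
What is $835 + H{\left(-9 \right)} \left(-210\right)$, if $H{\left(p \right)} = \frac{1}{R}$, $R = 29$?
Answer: $\frac{24005}{29} \approx 827.76$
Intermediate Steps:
$H{\left(p \right)} = \frac{1}{29}$
$835 + H{\left(-9 \right)} \left(-210\right) = 835 + \frac{1}{29} \left(-210\right) = 835 - \frac{210}{29} = \frac{24005}{29}$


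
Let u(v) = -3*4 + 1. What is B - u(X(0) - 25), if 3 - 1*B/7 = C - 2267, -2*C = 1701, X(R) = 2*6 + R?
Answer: 43709/2 ≈ 21855.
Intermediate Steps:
X(R) = 12 + R
C = -1701/2 (C = -½*1701 = -1701/2 ≈ -850.50)
B = 43687/2 (B = 21 - 7*(-1701/2 - 2267) = 21 - 7*(-6235/2) = 21 + 43645/2 = 43687/2 ≈ 21844.)
u(v) = -11 (u(v) = -12 + 1 = -11)
B - u(X(0) - 25) = 43687/2 - 1*(-11) = 43687/2 + 11 = 43709/2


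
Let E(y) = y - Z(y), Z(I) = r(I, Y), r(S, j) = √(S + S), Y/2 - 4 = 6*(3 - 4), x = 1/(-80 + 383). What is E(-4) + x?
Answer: -1211/303 - 2*I*√2 ≈ -3.9967 - 2.8284*I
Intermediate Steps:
x = 1/303 ≈ 0.0033003
Y = -4 (Y = 8 + 2*(6*(3 - 4)) = 8 + 2*(6*(-1)) = 8 + 2*(-6) = 8 - 12 = -4)
r(S, j) = √2*√S (r(S, j) = √(2*S) = √2*√S)
Z(I) = √2*√I
E(y) = y - √2*√y
E(-4) + x = (-4 - √2*√(-4)) + 1/303 = (-4 - √2*2*I) + 1/303 = (-4 - 2*I*√2) + 1/303 = -1211/303 - 2*I*√2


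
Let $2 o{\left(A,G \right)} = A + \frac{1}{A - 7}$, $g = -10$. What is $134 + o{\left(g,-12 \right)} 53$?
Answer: $- \frac{4507}{34} \approx -132.56$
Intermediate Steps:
$o{\left(A,G \right)} = \frac{A}{2} + \frac{1}{2 \left(-7 + A\right)}$ ($o{\left(A,G \right)} = \frac{A + \frac{1}{A - 7}}{2} = \frac{A + \frac{1}{-7 + A}}{2} = \frac{A}{2} + \frac{1}{2 \left(-7 + A\right)}$)
$134 + o{\left(g,-12 \right)} 53 = 134 + \frac{1 + \left(-10\right)^{2} - -70}{2 \left(-7 - 10\right)} 53 = 134 + \frac{1 + 100 + 70}{2 \left(-17\right)} 53 = 134 + \frac{1}{2} \left(- \frac{1}{17}\right) 171 \cdot 53 = 134 - \frac{9063}{34} = - \frac{4507}{34}$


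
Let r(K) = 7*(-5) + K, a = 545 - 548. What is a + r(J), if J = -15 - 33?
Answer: -86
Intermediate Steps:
J = -48
a = -3
r(K) = -35 + K
a + r(J) = -3 + (-35 - 48) = -3 - 83 = -86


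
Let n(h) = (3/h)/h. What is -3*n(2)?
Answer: -9/4 ≈ -2.2500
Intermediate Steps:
n(h) = 3/h²
-3*n(2) = -9/2² = -9/4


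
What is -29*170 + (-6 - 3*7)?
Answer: -4957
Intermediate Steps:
-29*170 + (-6 - 3*7) = -4930 + (-6 - 21) = -4930 - 27 = -4957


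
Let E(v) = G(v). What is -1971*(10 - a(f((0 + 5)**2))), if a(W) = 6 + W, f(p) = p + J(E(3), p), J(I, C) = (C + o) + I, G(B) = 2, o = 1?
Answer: 96579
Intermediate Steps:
E(v) = 2
J(I, C) = 1 + C + I (J(I, C) = (C + 1) + I = (1 + C) + I = 1 + C + I)
f(p) = 3 + 2*p (f(p) = p + (1 + p + 2) = p + (3 + p) = 3 + 2*p)
-1971*(10 - a(f((0 + 5)**2))) = -1971*(10 - (6 + (3 + 2*(0 + 5)**2))) = -1971*(10 - (6 + (3 + 2*5**2))) = -1971*(10 - (6 + (3 + 2*25))) = -1971*(10 - (6 + (3 + 50))) = -1971*(10 - (6 + 53)) = -1971*(10 - 1*59) = -1971*(10 - 59) = -1971*(-49) = 96579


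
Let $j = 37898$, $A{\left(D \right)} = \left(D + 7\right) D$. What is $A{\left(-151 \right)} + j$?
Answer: $59642$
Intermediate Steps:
$A{\left(D \right)} = D \left(7 + D\right)$ ($A{\left(D \right)} = \left(7 + D\right) D = D \left(7 + D\right)$)
$A{\left(-151 \right)} + j = - 151 \left(7 - 151\right) + 37898 = \left(-151\right) \left(-144\right) + 37898 = 21744 + 37898 = 59642$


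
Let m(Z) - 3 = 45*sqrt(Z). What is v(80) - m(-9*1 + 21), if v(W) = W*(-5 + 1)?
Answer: -323 - 90*sqrt(3) ≈ -478.88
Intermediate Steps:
m(Z) = 3 + 45*sqrt(Z)
v(W) = -4*W (v(W) = W*(-4) = -4*W)
v(80) - m(-9*1 + 21) = -4*80 - (3 + 45*sqrt(-9*1 + 21)) = -320 - (3 + 45*sqrt(-9 + 21)) = -320 - (3 + 45*sqrt(12)) = -320 - (3 + 45*(2*sqrt(3))) = -320 - (3 + 90*sqrt(3)) = -320 + (-3 - 90*sqrt(3)) = -323 - 90*sqrt(3)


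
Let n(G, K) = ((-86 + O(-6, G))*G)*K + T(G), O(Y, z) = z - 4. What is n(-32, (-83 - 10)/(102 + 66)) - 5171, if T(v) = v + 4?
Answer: -51521/7 ≈ -7360.1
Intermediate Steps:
O(Y, z) = -4 + z
T(v) = 4 + v
n(G, K) = 4 + G + G*K*(-90 + G) (n(G, K) = ((-86 + (-4 + G))*G)*K + (4 + G) = ((-90 + G)*G)*K + (4 + G) = (G*(-90 + G))*K + (4 + G) = G*K*(-90 + G) + (4 + G) = 4 + G + G*K*(-90 + G))
n(-32, (-83 - 10)/(102 + 66)) - 5171 = (4 - 32 + ((-83 - 10)/(102 + 66))*(-32)**2 - 90*(-32)*(-83 - 10)/(102 + 66)) - 5171 = (4 - 32 - 93/168*1024 - 90*(-32)*(-93/168)) - 5171 = (4 - 32 - 93*1/168*1024 - 90*(-32)*(-93*1/168)) - 5171 = (4 - 32 - 31/56*1024 - 90*(-32)*(-31/56)) - 5171 = (4 - 32 - 3968/7 - 11160/7) - 5171 = -15324/7 - 5171 = -51521/7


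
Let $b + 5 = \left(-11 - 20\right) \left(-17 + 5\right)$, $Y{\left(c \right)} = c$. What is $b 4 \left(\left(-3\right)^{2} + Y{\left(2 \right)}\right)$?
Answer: $16148$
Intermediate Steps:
$b = 367$ ($b = -5 + \left(-11 - 20\right) \left(-17 + 5\right) = -5 - -372 = -5 + 372 = 367$)
$b 4 \left(\left(-3\right)^{2} + Y{\left(2 \right)}\right) = 367 \cdot 4 \left(\left(-3\right)^{2} + 2\right) = 367 \cdot 4 \left(9 + 2\right) = 367 \cdot 4 \cdot 11 = 367 \cdot 44 = 16148$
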